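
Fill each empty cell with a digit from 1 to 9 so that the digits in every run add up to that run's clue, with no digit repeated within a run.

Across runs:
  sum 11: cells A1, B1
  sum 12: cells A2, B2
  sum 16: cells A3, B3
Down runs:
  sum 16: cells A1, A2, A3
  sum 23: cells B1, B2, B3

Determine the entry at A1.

5

16 in 2 cells must be {7,9}; 23 in 3 cells must be {6,8,9}.
The 16 across and the 23 down share only 9, so B3 = 9.
Given what's placed, B2 must be 8 to fit the 12 across and 23 down.
A3 = 16 − 9 = 7 completes the 16 across.
B1 = 23 − 17 = 6 completes the 23 down.
A2 = 12 − 8 = 4 completes the 12 across.
A1 = 11 − 6 = 5 completes the 11 across.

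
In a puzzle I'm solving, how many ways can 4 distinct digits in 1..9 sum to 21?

11

4 distinct digits from 1–9 sum between 10 and 30.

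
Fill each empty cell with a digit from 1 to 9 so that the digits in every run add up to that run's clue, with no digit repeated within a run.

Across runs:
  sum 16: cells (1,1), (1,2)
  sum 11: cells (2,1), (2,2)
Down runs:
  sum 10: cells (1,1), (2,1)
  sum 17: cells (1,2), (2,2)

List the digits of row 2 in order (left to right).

3 8

16 in 2 cells must be {7,9}; 17 in 2 cells must be {8,9}.
The 16 across and the 17 down share only 9, so (1,2) = 9.
(2,2) = 17 − 9 = 8 completes the 17 down.
(1,1) = 16 − 9 = 7 completes the 16 across.
(2,1) = 11 − 8 = 3 completes the 11 across.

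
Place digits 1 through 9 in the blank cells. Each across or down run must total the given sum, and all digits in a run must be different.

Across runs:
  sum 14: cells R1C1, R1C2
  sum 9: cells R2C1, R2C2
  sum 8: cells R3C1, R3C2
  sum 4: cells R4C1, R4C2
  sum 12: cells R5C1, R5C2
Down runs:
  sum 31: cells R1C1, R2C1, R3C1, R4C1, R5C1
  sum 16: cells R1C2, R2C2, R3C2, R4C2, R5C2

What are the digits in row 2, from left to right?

5 4

4 in 2 cells must be {1,3}; 16 in 5 cells must be {1,2,3,4,6}.
Only 6 fits R1C2 under both its across sum 14 and down sum 16.
R1C1 = 14 − 6 = 8 completes the 14 across.
Nothing is forced directly, so branch on R5C2, whose candidates are 3 or 4. If R5C2 = 4: then R5C1 would have to be in {8} for the 12 across but in {1,2,3,4,5,6,7,9} for the 31 down — contradiction. So R5C2 = 3.
R4C2 = 1: the only remaining digit allowed by both the 4 across and the 16 down.
R5C1 = 12 − 3 = 9 completes the 12 across.
Given what's placed, R3C2 must be 2 to fit the 8 across and 16 down.
R4C1 = 4 − 1 = 3 completes the 4 across.
R2C2 = 16 − 12 = 4 completes the 16 down.
R3C1 = 8 − 2 = 6 completes the 8 across.
R2C1 = 9 − 4 = 5 completes the 9 across.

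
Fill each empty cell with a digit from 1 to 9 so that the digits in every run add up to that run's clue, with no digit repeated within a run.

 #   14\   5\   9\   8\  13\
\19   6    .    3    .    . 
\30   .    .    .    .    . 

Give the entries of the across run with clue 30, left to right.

R2C1 = 14 − 6 = 8 completes the 14 down.
R2C3 = 9 − 3 = 6 completes the 9 down.
No cell is forced outright now. R1C5 can only be 4 or 5 or 7 (the digits allowed by both its 19 across and its 13 down). If R1C5 = 5: that forces R1C4 = 1, R2C4 = 7, after which R2C5 would have to be in {4,5} for the 30 across but in {8} for the 13 down — contradiction. If R1C5 = 7: then R2C5 would have to be in {2,3,4,5,7,9} for the 30 across but in {6} for the 13 down — contradiction. So R1C5 = 4.
R1C2 = 1: the only remaining digit allowed by both the 19 across and the 5 down.
R1C4 = 19 − 14 = 5 completes the 19 across.
R2C2 = 5 − 1 = 4 completes the 5 down.
R2C4 = 8 − 5 = 3 completes the 8 down.
R2C5 = 30 − 21 = 9 completes the 30 across.

8, 4, 6, 3, 9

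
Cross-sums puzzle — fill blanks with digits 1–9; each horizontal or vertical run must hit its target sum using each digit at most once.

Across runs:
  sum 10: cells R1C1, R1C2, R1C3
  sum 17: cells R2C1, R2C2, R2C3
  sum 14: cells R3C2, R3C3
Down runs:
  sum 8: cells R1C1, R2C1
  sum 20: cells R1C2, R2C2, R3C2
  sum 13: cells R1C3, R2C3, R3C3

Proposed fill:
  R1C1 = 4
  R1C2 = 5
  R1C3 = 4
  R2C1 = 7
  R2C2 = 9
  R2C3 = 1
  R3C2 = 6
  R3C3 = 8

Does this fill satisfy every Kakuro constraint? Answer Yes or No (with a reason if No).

No — the across run R1C1–R1C3 sums to 13, not 10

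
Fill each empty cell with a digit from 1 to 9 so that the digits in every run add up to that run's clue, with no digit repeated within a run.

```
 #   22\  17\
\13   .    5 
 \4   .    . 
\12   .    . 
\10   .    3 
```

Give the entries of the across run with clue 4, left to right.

4 in 2 cells must be {1,3}.
R1C1 = 13 − 5 = 8 completes the 13 across.
Given what's placed, R2C2 must be 1 to fit the 4 across and 17 down.
R3C2 = 17 − 9 = 8 completes the 17 down.
R4C1 = 10 − 3 = 7 completes the 10 across.
R2C1 = 4 − 1 = 3 completes the 4 across.
R3C1 = 12 − 8 = 4 completes the 12 across.

3 1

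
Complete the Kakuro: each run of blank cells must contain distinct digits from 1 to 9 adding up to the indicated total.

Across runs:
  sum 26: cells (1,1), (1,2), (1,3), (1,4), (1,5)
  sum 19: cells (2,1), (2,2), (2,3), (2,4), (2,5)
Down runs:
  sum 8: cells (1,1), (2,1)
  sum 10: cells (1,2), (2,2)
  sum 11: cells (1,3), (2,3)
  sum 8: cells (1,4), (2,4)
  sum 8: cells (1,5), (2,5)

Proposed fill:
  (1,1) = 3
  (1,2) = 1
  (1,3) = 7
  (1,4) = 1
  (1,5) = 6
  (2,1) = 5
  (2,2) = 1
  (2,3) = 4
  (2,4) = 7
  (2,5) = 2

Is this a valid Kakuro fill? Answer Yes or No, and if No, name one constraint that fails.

No — the down run (1,2)–(2,2) sums to 2, not 10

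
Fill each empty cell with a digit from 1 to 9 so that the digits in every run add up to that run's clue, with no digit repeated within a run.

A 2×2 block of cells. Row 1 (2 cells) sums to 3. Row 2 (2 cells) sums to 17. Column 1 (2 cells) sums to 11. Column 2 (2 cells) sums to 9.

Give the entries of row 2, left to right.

3 in 2 cells must be {1,2}; 17 in 2 cells must be {8,9}.
The 3 across and the 11 down share only 2, so (1,1) = 2.
(1,2) = 3 − 2 = 1 completes the 3 across.
(2,1) = 11 − 2 = 9 completes the 11 down.
(2,2) = 17 − 9 = 8 completes the 17 across.

9 8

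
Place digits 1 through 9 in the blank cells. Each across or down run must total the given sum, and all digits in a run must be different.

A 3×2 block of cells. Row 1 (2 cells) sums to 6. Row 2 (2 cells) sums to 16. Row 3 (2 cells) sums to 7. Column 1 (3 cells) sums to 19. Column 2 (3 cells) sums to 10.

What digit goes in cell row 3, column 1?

16 in 2 cells must be {7,9}.
The 16 across and the 10 down share only 7, so (2,2) = 7.
(2,1) = 16 − 7 = 9 completes the 16 across.
Nothing is forced directly, so branch on (1,1), whose candidates are 2 or 4. If (1,1) = 2: then (1,2) would have to be in {4} for the 6 across but in {1,2} for the 10 down — contradiction. So (1,1) = 4.
(1,2) = 6 − 4 = 2 completes the 6 across.
(3,1) = 19 − 13 = 6 completes the 19 down.
(3,2) = 7 − 6 = 1 completes the 7 across.

6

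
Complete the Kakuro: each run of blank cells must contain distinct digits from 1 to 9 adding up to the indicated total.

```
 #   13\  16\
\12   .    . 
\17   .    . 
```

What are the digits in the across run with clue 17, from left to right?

8, 9

17 in 2 cells must be {8,9}; 16 in 2 cells must be {7,9}.
The 17 across and the 16 down share only 9, so R2C2 = 9.
R1C2 = 16 − 9 = 7 completes the 16 down.
R2C1 = 17 − 9 = 8 completes the 17 across.
R1C1 = 12 − 7 = 5 completes the 12 across.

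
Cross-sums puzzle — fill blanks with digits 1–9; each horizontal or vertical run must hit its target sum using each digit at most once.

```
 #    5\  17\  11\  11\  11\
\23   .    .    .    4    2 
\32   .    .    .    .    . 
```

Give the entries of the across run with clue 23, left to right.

3, 9, 5, 4, 2

17 in 2 cells must be {8,9}.
R2C4 = 11 − 4 = 7 completes the 11 down.
R2C5 = 11 − 2 = 9 completes the 11 down.
R2C2 = 8: the only remaining digit allowed by both the 32 across and the 17 down.
R1C2 = 17 − 8 = 9 completes the 17 down.
Nothing is forced directly, so branch on R2C1, whose candidates are 2 or 3. If R2C1 = 3: then R1C1 would have to be in {1,3,5,7} for the 23 across but in {2} for the 5 down — contradiction. So R2C1 = 2.
R1C1 = 5 − 2 = 3 completes the 5 down.
R1C3 = 23 − 18 = 5 completes the 23 across.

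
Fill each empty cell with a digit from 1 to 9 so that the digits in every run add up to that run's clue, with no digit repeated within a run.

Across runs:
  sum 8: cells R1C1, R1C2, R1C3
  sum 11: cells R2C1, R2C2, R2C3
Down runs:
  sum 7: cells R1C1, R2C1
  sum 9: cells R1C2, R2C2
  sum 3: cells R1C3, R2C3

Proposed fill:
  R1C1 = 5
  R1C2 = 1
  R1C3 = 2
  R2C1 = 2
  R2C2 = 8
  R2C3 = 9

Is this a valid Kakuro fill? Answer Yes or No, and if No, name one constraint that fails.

No — the down run R1C3–R2C3 sums to 11, not 3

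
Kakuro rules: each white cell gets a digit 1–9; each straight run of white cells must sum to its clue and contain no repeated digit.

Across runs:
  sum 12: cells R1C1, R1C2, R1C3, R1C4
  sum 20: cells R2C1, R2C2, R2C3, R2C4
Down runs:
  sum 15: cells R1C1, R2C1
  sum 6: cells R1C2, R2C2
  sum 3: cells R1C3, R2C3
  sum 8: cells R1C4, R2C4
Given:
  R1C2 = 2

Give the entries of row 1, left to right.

3 in 2 cells must be {1,2}.
R1C1 = 6: the only remaining digit allowed by both the 12 across and the 15 down.
R1C3 = 1: the only remaining digit allowed by both the 12 across and the 3 down.
R1C4 = 12 − 9 = 3 completes the 12 across.
R2C1 = 15 − 6 = 9 completes the 15 down.
R2C2 = 6 − 2 = 4 completes the 6 down.
R2C3 = 3 − 1 = 2 completes the 3 down.
R2C4 = 20 − 15 = 5 completes the 20 across.

6, 2, 1, 3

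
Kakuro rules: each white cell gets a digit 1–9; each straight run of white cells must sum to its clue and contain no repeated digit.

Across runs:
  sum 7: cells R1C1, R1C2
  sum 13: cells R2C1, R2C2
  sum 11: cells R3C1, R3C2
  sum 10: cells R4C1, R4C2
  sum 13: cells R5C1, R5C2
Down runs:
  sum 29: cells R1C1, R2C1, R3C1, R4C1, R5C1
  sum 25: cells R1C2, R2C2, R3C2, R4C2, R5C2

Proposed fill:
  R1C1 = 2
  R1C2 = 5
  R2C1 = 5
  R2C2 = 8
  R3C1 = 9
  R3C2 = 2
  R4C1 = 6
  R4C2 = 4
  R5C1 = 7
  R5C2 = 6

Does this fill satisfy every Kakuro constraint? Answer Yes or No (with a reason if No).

Yes

Across: 2+5=7; 5+8=13; 9+2=11; 6+4=10; 7+6=13. Down: 2+5+9+6+7=29; 5+8+2+4+6=25. No digit repeats within any run.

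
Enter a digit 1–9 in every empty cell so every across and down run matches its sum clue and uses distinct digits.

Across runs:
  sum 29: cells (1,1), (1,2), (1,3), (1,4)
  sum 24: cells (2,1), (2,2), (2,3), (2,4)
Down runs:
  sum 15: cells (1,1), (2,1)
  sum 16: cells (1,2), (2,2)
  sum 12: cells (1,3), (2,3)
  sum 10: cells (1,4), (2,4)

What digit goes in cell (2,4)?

2

29 in 4 cells must be {5,7,8,9}; 16 in 2 cells must be {7,9}.
Nothing is forced directly, so branch on (1,1), whose candidates are 7 or 8 or 9. If (1,1) = 7: that forces (1,2) = 9, (1,4) = 8, (2,1) = 8, (2,2) = 7, after which (2,4) would have to be in {3,4,5,6} for the 24 across but in {2} for the 10 down — contradiction. If (1,1) = 8: that forces (2,1) = 7, (2,2) = 9, (1,2) = 7, (1,4) = 9, after which (2,4) would have to be in {2,3,5,6} for the 24 across but in {1} for the 10 down — contradiction. So (1,1) = 9.
Given what's placed, (1,2) must be 7 to fit the 29 across and 16 down.
(1,4) = 8: the only remaining digit allowed by both the 29 across and the 10 down.
(2,1) = 15 − 9 = 6 completes the 15 down.
(2,2) = 16 − 7 = 9 completes the 16 down.
(2,4) = 10 − 8 = 2 completes the 10 down.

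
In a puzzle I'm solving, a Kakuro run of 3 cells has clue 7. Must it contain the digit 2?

The only way to make 7 from 3 distinct digits is {1,2,4}, which contains 2.

Yes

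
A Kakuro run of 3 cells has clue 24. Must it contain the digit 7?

The only way to make 24 from 3 distinct digits is {7,8,9}, which contains 7.

Yes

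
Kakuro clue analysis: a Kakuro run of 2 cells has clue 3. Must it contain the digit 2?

Yes

The only way to make 3 from 2 distinct digits is {1,2}, which contains 2.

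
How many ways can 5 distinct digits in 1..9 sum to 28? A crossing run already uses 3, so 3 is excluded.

5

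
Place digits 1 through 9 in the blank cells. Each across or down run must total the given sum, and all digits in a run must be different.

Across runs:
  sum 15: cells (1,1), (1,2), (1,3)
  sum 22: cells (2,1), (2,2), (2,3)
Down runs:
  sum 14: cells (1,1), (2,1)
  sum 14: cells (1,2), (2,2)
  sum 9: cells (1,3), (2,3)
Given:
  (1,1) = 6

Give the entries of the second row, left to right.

8 9 5

(2,1) = 14 − 6 = 8 completes the 14 down.
(2,3) = 5: the only remaining digit allowed by both the 22 across and the 9 down.
(1,3) = 9 − 5 = 4 completes the 9 down.
(2,2) = 22 − 13 = 9 completes the 22 across.
(1,2) = 15 − 10 = 5 completes the 15 across.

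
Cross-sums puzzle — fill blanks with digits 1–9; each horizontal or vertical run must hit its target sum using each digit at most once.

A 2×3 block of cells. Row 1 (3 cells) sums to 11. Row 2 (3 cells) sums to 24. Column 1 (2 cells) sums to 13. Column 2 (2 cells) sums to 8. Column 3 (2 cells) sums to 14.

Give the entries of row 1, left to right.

24 in 3 cells must be {7,8,9}.
The 24 across and the 8 down share only 7, so (2,2) = 7.
(1,2) = 8 − 7 = 1 completes the 8 down.
Nothing is forced directly, so branch on (1,3), whose candidates are 6 or 8. If (1,3) = 8: then (1,1) would have to be in {2} for the 11 across but in {4,5,6,7,8,9} for the 13 down — contradiction. So (1,3) = 6.
(1,1) = 11 − 7 = 4 completes the 11 across.
(2,1) = 13 − 4 = 9 completes the 13 down.
(2,3) = 24 − 16 = 8 completes the 24 across.

4 1 6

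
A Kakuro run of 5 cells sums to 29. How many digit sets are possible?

8

5 distinct digits from 1–9 sum between 15 and 35.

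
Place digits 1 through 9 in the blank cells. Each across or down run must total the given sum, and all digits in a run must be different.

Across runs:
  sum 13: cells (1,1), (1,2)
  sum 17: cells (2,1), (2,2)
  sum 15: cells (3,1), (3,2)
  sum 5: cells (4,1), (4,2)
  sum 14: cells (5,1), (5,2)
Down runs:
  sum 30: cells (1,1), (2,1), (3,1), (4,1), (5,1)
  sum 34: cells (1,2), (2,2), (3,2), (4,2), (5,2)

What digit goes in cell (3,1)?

8

17 in 2 cells must be {8,9}; 34 in 5 cells must be {4,6,7,8,9}.
Only 4 fits (4,2) under both its across sum 5 and down sum 34.
(4,1) = 5 − 4 = 1 completes the 5 across.
Nothing is forced directly, so branch on (5,2), whose candidates are 6 or 8 or 9. If (5,2) = 6: that forces (5,1) = 8, (2,1) = 9, (2,2) = 8, (3,1) = 7, after which (3,2) would have to be in {8} for the 15 across but in {7,9} for the 34 down — contradiction. If (5,2) = 8: that forces (2,2) = 9, after which (5,1) would have to be in {6} for the 14 across but in {5,7,8,9} for the 30 down — contradiction. So (5,2) = 9.
(2,2) = 8: the only remaining digit allowed by both the 17 across and the 34 down.
(5,1) = 14 − 9 = 5 completes the 14 across.
(2,1) = 17 − 8 = 9 completes the 17 across.
Nothing is forced directly, so branch on (1,1), whose candidates are 7 or 8. If (1,1) = 8: then (1,2) would have to be in {5} for the 13 across but in {6,7} for the 34 down — contradiction. So (1,1) = 7.
(1,2) = 13 − 7 = 6 completes the 13 across.
(3,1) = 30 − 22 = 8 completes the 30 down.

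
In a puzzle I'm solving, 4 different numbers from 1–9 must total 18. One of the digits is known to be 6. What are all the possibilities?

4 distinct digits from 1–9 sum between 10 and 30.
Keeping only sets containing 6.

{1,2,6,9}; {1,3,6,8}; {1,4,6,7}; {2,3,6,7}; {3,4,5,6}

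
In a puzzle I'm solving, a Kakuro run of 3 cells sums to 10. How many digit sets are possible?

3 distinct digits from 1–9 sum between 6 and 24.
Enumerating: {1,2,7}, {1,3,6}, {1,4,5}, {2,3,5}.

4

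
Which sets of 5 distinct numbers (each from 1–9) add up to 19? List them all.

5 distinct digits from 1–9 sum between 15 and 35.

{1,2,3,4,9}; {1,2,3,5,8}; {1,2,3,6,7}; {1,2,4,5,7}; {1,3,4,5,6}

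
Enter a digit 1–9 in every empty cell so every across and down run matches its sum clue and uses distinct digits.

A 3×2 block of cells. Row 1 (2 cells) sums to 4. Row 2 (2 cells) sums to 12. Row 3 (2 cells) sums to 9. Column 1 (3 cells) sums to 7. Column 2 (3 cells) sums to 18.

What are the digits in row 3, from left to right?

4 in 2 cells must be {1,3}; 7 in 3 cells must be {1,2,4}.
The 4 across and the 7 down share only 1, so (1,1) = 1.
(1,2) = 4 − 1 = 3 completes the 4 across.
Given what's placed, (2,1) must be 4 to fit the 12 across and 7 down.
(2,2) = 12 − 4 = 8 completes the 12 across.
(3,1) = 7 − 5 = 2 completes the 7 down.
(3,2) = 9 − 2 = 7 completes the 9 across.

2 7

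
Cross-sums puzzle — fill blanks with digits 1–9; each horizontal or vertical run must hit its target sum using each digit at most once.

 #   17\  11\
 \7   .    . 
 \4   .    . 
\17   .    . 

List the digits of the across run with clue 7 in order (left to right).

4 in 2 cells must be {1,3}; 17 in 2 cells must be {8,9}.
The 17 across and the 11 down share only 8, so R3C2 = 8.
Given what's placed, R2C2 must be 1 to fit the 4 across and 11 down.
R3C1 = 17 − 8 = 9 completes the 17 across.
R1C2 = 11 − 9 = 2 completes the 11 down.
R2C1 = 4 − 1 = 3 completes the 4 across.
R1C1 = 7 − 2 = 5 completes the 7 across.

5, 2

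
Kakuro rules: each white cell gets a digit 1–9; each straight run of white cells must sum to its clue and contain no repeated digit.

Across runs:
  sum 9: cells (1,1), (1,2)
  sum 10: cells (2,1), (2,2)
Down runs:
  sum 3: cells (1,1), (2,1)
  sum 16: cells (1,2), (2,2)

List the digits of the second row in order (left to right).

3 in 2 cells must be {1,2}; 16 in 2 cells must be {7,9}.
The 9 across and the 16 down share only 7, so (1,2) = 7.
(2,2) = 16 − 7 = 9 completes the 16 down.
(1,1) = 9 − 7 = 2 completes the 9 across.
(2,1) = 10 − 9 = 1 completes the 10 across.

1 9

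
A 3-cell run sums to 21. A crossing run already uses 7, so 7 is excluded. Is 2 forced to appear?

No

The only way to make 21 from 3 distinct digits under that restriction is {4,8,9}, which does not contain 2.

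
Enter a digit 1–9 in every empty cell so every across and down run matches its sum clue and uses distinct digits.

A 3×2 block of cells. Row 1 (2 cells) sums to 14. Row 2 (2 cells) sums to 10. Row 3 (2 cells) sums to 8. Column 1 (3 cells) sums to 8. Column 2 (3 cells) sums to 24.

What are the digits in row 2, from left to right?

2 8

24 in 3 cells must be {7,8,9}.
The 14 across and the 8 down share only 5, so (1,1) = 5.
(1,2) = 14 − 5 = 9 completes the 14 across.
Given what's placed, (3,2) must be 7 to fit the 8 across and 24 down.
(2,2) = 24 − 16 = 8 completes the 24 down.
(3,1) = 8 − 7 = 1 completes the 8 across.
(2,1) = 10 − 8 = 2 completes the 10 across.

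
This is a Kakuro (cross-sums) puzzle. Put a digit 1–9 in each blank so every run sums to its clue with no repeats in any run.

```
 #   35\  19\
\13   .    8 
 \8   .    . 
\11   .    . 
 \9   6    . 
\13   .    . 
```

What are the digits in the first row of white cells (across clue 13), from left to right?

5 8

35 in 5 cells must be {5,6,7,8,9}.
R1C1 = 13 − 8 = 5 completes the 13 across.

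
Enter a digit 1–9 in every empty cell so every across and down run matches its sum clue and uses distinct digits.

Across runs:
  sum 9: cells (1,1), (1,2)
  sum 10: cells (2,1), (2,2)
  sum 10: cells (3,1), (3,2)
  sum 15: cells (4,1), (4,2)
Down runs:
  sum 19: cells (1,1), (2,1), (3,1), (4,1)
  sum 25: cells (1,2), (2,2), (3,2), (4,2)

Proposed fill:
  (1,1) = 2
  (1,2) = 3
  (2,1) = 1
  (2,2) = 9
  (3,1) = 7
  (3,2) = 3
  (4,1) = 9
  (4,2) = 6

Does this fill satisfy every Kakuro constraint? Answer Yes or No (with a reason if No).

No — the across run (1,1)–(1,2) sums to 5, not 9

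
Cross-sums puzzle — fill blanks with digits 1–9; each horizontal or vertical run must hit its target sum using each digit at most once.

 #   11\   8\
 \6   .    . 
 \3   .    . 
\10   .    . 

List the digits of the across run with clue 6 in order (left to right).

1, 5

3 in 2 cells must be {1,2}.
Nothing is forced directly, so branch on R2C1, whose candidates are 1 or 2. If R2C1 = 1: that forces R2C2 = 2, R3C2 = 1, R1C2 = 5, after which R3C1 would have to be in {9} for the 10 across but in {2,3,4,6,7,8} for the 11 down — contradiction. So R2C1 = 2.
R2C2 = 3 − 2 = 1 completes the 3 across.
Nothing is forced directly, so branch on R1C1, whose candidates are 1 or 4 or 5. If R1C1 = 4: that forces R1C2 = 2, after which R3C1 would have to be in {1,2,3,4,6,7,8,9} for the 10 across but in {5} for the 11 down — contradiction. If R1C1 = 5: then R1C2 would have to be in {1} for the 6 across but in {2,3,4,5} for the 8 down — contradiction. So R1C1 = 1.
R1C2 = 6 − 1 = 5 completes the 6 across.
R3C1 = 11 − 3 = 8 completes the 11 down.
R3C2 = 10 − 8 = 2 completes the 10 across.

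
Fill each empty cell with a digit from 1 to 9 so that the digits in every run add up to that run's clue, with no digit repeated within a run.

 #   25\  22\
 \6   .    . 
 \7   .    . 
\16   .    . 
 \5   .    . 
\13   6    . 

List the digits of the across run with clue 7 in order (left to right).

4 3

16 in 2 cells must be {7,9}.
R5C2 = 13 − 6 = 7 completes the 13 across.
R3C2 = 9: the only remaining digit allowed by both the 16 across and the 22 down.
R3C1 = 16 − 9 = 7 completes the 16 across.
Nothing is forced directly, so branch on R1C2, whose candidates are 1 or 2. If R1C2 = 2: that forces R1C1 = 4, R4C1 = 3, after which R4C2 would have to be in {2} for the 5 across but in {1,3} for the 22 down — contradiction. So R1C2 = 1.
R1C1 = 6 − 1 = 5 completes the 6 across.
Nothing is forced directly, so branch on R2C1, whose candidates are 3 or 4. If R2C1 = 3: then R2C2 would have to be in {4} for the 7 across but in {2,3} for the 22 down — contradiction. So R2C1 = 4.
R2C2 = 7 − 4 = 3 completes the 7 across.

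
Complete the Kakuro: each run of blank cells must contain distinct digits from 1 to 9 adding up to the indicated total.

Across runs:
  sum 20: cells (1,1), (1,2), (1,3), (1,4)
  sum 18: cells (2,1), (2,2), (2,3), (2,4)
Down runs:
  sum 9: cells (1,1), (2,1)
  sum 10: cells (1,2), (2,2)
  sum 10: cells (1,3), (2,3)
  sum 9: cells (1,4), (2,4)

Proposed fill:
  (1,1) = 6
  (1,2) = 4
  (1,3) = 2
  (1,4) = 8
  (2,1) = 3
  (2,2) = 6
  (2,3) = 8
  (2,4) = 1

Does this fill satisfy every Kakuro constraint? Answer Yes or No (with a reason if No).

Yes

Across: 6+4+2+8=20; 3+6+8+1=18. Down: 6+3=9; 4+6=10; 2+8=10; 8+1=9. No digit repeats within any run.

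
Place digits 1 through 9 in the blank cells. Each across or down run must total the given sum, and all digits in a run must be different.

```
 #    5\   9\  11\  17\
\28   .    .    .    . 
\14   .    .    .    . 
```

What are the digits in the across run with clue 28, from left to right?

4 7 8 9

17 in 2 cells must be {8,9}.
Only 4 fits R1C1 under both its across sum 28 and down sum 5.
R2C1 = 5 − 4 = 1 completes the 5 down.
Given what's placed, R2C4 must be 8 to fit the 14 across and 17 down.
R1C4 = 17 − 8 = 9 completes the 17 down.
No cell is forced outright now. R2C2 can only be 2 or 3 (the digits allowed by both its 14 across and its 9 down). If R2C2 = 3: then R1C2 would have to be in {7,8} for the 28 across but in {6} for the 9 down — contradiction. So R2C2 = 2.
R1C2 = 9 − 2 = 7 completes the 9 down.
R1C3 = 28 − 20 = 8 completes the 28 across.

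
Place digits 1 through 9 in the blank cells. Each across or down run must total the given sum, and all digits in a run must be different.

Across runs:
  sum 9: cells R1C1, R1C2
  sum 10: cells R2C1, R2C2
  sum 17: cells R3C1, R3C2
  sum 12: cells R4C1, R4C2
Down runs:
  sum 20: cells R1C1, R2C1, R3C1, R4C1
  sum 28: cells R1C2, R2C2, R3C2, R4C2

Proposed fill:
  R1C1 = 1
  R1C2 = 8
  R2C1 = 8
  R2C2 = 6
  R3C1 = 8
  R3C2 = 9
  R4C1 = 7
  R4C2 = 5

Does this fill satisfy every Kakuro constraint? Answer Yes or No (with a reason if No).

No — the across run R2C1–R2C2 sums to 14, not 10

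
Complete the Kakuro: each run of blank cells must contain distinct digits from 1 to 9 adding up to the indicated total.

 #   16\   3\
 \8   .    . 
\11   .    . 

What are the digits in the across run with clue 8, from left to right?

7 1

16 in 2 cells must be {7,9}; 3 in 2 cells must be {1,2}.
The 8 across and the 16 down share only 7, so R1C1 = 7.
R1C2 = 8 − 7 = 1 completes the 8 across.
R2C1 = 16 − 7 = 9 completes the 16 down.
R2C2 = 11 − 9 = 2 completes the 11 across.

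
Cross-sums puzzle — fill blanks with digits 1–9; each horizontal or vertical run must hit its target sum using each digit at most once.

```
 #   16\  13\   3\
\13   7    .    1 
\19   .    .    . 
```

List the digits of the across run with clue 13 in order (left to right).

16 in 2 cells must be {7,9}; 3 in 2 cells must be {1,2}.
R1C2 = 13 − 8 = 5 completes the 13 across.
R2C1 = 16 − 7 = 9 completes the 16 down.
R2C2 = 13 − 5 = 8 completes the 13 down.
R2C3 = 19 − 17 = 2 completes the 19 across.

7, 5, 1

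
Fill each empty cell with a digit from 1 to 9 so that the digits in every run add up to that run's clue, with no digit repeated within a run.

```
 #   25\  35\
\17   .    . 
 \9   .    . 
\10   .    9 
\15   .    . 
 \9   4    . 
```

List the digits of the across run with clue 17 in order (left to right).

9 8

17 in 2 cells must be {8,9}; 35 in 5 cells must be {5,6,7,8,9}.
Given what's placed, R1C2 must be 8 to fit the 17 across and 35 down.
R3C1 = 10 − 9 = 1 completes the 10 across.
R5C2 = 9 − 4 = 5 completes the 9 across.
R1C1 = 17 − 8 = 9 completes the 17 across.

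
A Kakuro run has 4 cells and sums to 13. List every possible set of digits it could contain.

{1,2,3,7}; {1,2,4,6}; {1,3,4,5}

4 distinct digits from 1–9 sum between 10 and 30.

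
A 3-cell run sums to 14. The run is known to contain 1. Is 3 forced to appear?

Counterexample: {1,4,9} sums to 14 under that restriction without using 3.

No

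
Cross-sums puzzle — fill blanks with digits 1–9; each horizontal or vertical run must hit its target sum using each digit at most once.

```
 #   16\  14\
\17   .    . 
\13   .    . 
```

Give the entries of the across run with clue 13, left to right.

7 6

17 in 2 cells must be {8,9}; 16 in 2 cells must be {7,9}.
The 17 across and the 16 down share only 9, so R1C1 = 9.
R1C2 = 17 − 9 = 8 completes the 17 across.
R2C1 = 16 − 9 = 7 completes the 16 down.
R2C2 = 13 − 7 = 6 completes the 13 across.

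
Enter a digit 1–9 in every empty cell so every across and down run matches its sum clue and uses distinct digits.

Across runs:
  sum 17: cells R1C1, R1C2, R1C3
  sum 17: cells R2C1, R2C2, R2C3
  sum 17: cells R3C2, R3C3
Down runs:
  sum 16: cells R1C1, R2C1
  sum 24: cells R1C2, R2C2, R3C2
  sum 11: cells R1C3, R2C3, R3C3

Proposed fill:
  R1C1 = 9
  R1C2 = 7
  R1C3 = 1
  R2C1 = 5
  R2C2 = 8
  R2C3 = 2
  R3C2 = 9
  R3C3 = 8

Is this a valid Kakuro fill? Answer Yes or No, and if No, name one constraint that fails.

No — the down run R1C1–R2C1 sums to 14, not 16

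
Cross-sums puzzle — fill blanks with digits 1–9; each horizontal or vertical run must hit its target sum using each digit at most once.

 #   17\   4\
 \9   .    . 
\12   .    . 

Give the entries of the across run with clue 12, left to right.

9, 3

17 in 2 cells must be {8,9}; 4 in 2 cells must be {1,3}.
The 9 across and the 17 down share only 8, so R1C1 = 8.
R1C2 = 9 − 8 = 1 completes the 9 across.
R2C1 = 17 − 8 = 9 completes the 17 down.
R2C2 = 12 − 9 = 3 completes the 12 across.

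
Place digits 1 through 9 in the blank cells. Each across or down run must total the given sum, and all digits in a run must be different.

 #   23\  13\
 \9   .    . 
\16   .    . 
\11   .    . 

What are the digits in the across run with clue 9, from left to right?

8 1

16 in 2 cells must be {7,9}; 23 in 3 cells must be {6,8,9}.
The 16 across and the 23 down share only 9, so R2C1 = 9.
R2C2 = 16 − 9 = 7 completes the 16 across.
Nothing is forced directly, so branch on R1C1, whose candidates are 6 or 8. If R1C1 = 6: then R1C2 would have to be in {3} for the 9 across but in {1,2,4,5} for the 13 down — contradiction. So R1C1 = 8.
R1C2 = 9 − 8 = 1 completes the 9 across.
R3C1 = 23 − 17 = 6 completes the 23 down.
R3C2 = 11 − 6 = 5 completes the 11 across.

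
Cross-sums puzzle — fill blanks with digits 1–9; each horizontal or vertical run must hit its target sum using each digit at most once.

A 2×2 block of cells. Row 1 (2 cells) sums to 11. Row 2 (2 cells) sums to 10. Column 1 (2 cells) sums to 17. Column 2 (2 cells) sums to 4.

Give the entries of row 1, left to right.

17 in 2 cells must be {8,9}; 4 in 2 cells must be {1,3}.
The 11 across and the 4 down share only 3, so (1,2) = 3.
(2,2) = 4 − 3 = 1 completes the 4 down.
(1,1) = 11 − 3 = 8 completes the 11 across.
(2,1) = 10 − 1 = 9 completes the 10 across.

8 3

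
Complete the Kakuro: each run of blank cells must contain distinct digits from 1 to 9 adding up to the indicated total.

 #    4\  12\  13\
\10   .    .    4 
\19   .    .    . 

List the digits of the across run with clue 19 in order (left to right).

3 7 9

4 in 2 cells must be {1,3}.
R1C1 = 1: the only remaining digit allowed by both the 10 across and the 4 down.
R1C2 = 10 − 5 = 5 completes the 10 across.
R2C1 = 4 − 1 = 3 completes the 4 down.
R2C2 = 12 − 5 = 7 completes the 12 down.
R2C3 = 19 − 10 = 9 completes the 19 across.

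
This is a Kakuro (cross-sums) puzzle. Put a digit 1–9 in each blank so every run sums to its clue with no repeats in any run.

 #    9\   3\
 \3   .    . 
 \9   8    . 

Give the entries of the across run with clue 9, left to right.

3 in 2 cells must be {1,2}.
R1C1 = 9 − 8 = 1 completes the 9 down.
R1C2 = 3 − 1 = 2 completes the 3 across.
R2C2 = 9 − 8 = 1 completes the 9 across.

8 1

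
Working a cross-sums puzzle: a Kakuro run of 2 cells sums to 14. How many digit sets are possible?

2 distinct digits from 1–9 sum between 3 and 17.
Enumerating: {5,9}, {6,8}.

2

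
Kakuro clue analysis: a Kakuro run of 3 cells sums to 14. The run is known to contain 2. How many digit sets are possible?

3 distinct digits from 1–9 sum between 6 and 24.
Keeping only sets containing 2.
Enumerating: {2,3,9}, {2,4,8}, {2,5,7}.

3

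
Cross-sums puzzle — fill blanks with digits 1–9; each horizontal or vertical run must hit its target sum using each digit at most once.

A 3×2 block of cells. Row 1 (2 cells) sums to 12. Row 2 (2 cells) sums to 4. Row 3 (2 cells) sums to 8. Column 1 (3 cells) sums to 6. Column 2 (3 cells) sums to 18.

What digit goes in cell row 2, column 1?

1

4 in 2 cells must be {1,3}; 6 in 3 cells must be {1,2,3}.
The 12 across and the 6 down share only 3, so (1,1) = 3.
(1,2) = 12 − 3 = 9 completes the 12 across.
Given what's placed, (2,1) must be 1 to fit the 4 across and 6 down.
(2,2) = 4 − 1 = 3 completes the 4 across.
(3,1) = 6 − 4 = 2 completes the 6 down.
(3,2) = 8 − 2 = 6 completes the 8 across.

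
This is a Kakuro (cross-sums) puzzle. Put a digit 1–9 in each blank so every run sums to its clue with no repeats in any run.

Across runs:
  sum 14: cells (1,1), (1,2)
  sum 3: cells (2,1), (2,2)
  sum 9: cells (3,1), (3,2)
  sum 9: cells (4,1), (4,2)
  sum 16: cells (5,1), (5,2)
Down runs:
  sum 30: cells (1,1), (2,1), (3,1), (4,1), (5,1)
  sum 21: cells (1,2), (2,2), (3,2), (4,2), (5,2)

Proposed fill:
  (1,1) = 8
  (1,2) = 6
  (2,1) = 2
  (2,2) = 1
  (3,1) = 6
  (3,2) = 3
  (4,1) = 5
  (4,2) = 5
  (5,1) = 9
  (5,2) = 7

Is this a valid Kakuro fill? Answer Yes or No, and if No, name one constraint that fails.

No — the down run (1,2)–(5,2) sums to 22, not 21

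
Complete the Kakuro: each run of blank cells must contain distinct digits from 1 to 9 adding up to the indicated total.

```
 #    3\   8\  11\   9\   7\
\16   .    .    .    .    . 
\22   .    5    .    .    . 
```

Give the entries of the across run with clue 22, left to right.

1 5 7 3 6

16 in 5 cells must be {1,2,3,4,6}; 3 in 2 cells must be {1,2}.
R1C2 = 8 − 5 = 3 completes the 8 down.
No cell is forced outright now. R1C3 can only be 2 or 4 or 6 (the digits allowed by both its 16 across and its 11 down). If R1C3 = 2: that forces R1C1 = 1, R2C1 = 2, after which R2C3 would have to be in {1,3,4,6,8} for the 22 across but in {9} for the 11 down — contradiction. If R1C3 = 6: then R2C3 would have to be in {1,2,3,4,6,7,8,9} for the 22 across but in {5} for the 11 down — contradiction. So R1C3 = 4.
R2C3 = 11 − 4 = 7 completes the 11 down.
Given what's placed, R2C1 must be 1 to fit the 22 across and 3 down.
R1C1 = 3 − 1 = 2 completes the 3 down.
Nothing is forced directly, so branch on R2C4, whose candidates are 3 or 6. If R2C4 = 6: then R1C4 would have to be in {1,6} for the 16 across but in {3} for the 9 down — contradiction. So R2C4 = 3.
R1C4 = 9 − 3 = 6 completes the 9 down.
R1C5 = 16 − 15 = 1 completes the 16 across.
R2C5 = 22 − 16 = 6 completes the 22 across.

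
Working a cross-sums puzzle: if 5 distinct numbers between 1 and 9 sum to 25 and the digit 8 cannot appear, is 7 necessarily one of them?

Counterexample: {1,4,5,6,9} sums to 25 under that restriction without using 7.

No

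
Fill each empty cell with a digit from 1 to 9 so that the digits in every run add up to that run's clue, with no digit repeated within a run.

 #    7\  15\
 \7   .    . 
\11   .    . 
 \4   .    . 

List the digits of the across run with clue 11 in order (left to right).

4 in 2 cells must be {1,3}; 7 in 3 cells must be {1,2,4}.
The 4 across and the 7 down share only 1, so R3C1 = 1.
R3C2 = 4 − 1 = 3 completes the 4 across.
Nothing is forced directly, so branch on R1C1, whose candidates are 2 or 4. If R1C1 = 4: then R1C2 would have to be in {3} for the 7 across but in {4,5,7,8} for the 15 down — contradiction. So R1C1 = 2.
R1C2 = 7 − 2 = 5 completes the 7 across.
R2C1 = 7 − 3 = 4 completes the 7 down.
R2C2 = 11 − 4 = 7 completes the 11 across.

4 7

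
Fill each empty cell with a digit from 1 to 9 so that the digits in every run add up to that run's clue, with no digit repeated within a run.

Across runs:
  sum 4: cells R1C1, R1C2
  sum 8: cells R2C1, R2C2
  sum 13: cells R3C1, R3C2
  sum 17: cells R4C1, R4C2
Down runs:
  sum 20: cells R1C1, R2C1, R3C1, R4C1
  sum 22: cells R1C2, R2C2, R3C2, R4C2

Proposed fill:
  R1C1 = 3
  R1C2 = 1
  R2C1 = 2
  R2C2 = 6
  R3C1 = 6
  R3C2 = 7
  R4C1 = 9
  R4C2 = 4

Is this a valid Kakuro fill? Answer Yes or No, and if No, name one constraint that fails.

No — the across run R4C1–R4C2 sums to 13, not 17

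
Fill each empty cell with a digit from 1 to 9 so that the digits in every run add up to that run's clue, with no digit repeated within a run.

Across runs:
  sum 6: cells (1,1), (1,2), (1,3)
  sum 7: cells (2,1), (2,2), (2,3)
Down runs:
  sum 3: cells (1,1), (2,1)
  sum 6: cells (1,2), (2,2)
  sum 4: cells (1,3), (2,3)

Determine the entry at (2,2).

6 in 3 cells must be {1,2,3}; 7 in 3 cells must be {1,2,4}; 3 in 2 cells must be {1,2}.
The 7 across and the 4 down share only 1, so (2,3) = 1.
(1,3) = 4 − 1 = 3 completes the 4 down.
Given what's placed, (2,1) must be 2 to fit the 7 across and 3 down.
(2,2) = 7 − 3 = 4 completes the 7 across.
(1,1) = 3 − 2 = 1 completes the 3 down.
(1,2) = 6 − 4 = 2 completes the 6 across.

4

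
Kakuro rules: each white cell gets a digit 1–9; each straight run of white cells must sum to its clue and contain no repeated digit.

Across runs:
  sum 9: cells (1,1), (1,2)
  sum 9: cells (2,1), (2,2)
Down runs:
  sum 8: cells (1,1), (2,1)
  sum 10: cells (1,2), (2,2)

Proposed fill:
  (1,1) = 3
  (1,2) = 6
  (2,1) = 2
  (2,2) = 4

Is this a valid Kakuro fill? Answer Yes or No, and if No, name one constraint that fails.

No — the down run (1,1)–(2,1) sums to 5, not 8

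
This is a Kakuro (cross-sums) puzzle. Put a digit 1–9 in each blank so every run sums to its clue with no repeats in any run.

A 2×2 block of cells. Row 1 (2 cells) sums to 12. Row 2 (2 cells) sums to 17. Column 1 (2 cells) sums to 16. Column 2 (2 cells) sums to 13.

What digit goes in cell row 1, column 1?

7

17 in 2 cells must be {8,9}; 16 in 2 cells must be {7,9}.
The 17 across and the 16 down share only 9, so (2,1) = 9.
(2,2) = 17 − 9 = 8 completes the 17 across.
(1,1) = 16 − 9 = 7 completes the 16 down.
(1,2) = 12 − 7 = 5 completes the 12 across.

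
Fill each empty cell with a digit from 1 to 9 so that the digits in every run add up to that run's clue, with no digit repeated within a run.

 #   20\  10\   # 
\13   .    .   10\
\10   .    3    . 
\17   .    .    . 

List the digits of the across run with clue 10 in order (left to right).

Nothing is forced directly, so branch on R2C1, whose candidates are 5 or 6. If R2C1 = 6: that forces R2C3 = 1, R3C3 = 9, R3C1 = 5, after which R3C2 would have to be in {3} for the 17 across but in {1,2,5,6} for the 10 down — contradiction. So R2C1 = 5.
R2C3 = 10 − 8 = 2 completes the 10 across.
R3C3 = 10 − 2 = 8 completes the 10 down.
Nothing is forced directly, so branch on R1C2, whose candidates are 5 or 6. If R1C2 = 6: that forces R1C1 = 7, after which R3C1 would have to be in {2,3,4,5,6,7} for the 17 across but in {8} for the 20 down — contradiction. So R1C2 = 5.
R1C1 = 13 − 5 = 8 completes the 13 across.
R3C1 = 20 − 13 = 7 completes the 20 down.
R3C2 = 17 − 15 = 2 completes the 17 across.

5 3 2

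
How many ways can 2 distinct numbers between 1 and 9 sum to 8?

3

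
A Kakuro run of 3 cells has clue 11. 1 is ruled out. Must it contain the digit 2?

Yes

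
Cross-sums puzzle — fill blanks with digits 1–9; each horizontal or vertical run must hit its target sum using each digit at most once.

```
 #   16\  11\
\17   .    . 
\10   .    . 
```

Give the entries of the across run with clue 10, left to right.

17 in 2 cells must be {8,9}; 16 in 2 cells must be {7,9}.
The 17 across and the 16 down share only 9, so R1C1 = 9.
R1C2 = 17 − 9 = 8 completes the 17 across.
R2C1 = 16 − 9 = 7 completes the 16 down.
R2C2 = 10 − 7 = 3 completes the 10 across.

7, 3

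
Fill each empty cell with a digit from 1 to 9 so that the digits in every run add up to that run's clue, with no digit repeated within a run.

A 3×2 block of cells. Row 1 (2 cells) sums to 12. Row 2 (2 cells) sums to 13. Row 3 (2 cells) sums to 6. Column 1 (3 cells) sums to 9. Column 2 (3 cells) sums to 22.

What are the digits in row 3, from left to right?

The 6 across and the 22 down share only 5, so (3,2) = 5.
(3,1) = 6 − 5 = 1 completes the 6 across.
Nothing is forced directly, so branch on (1,1), whose candidates are 3 or 5. If (1,1) = 5: then (1,2) would have to be in {7} for the 12 across but in {8,9} for the 22 down — contradiction. So (1,1) = 3.
(1,2) = 12 − 3 = 9 completes the 12 across.
(2,1) = 9 − 4 = 5 completes the 9 down.
(2,2) = 13 − 5 = 8 completes the 13 across.

1 5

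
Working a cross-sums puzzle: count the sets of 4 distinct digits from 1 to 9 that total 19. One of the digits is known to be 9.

4

4 distinct digits from 1–9 sum between 10 and 30.
Keeping only sets containing 9.
Enumerating: {1,2,7,9}, {1,3,6,9}, {1,4,5,9}, {2,3,5,9}.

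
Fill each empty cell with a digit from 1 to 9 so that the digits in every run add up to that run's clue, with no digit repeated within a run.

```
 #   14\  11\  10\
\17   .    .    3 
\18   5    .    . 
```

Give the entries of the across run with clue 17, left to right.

R1C1 = 14 − 5 = 9 completes the 14 down.
R1C2 = 17 − 12 = 5 completes the 17 across.
R2C2 = 11 − 5 = 6 completes the 11 down.
R2C3 = 18 − 11 = 7 completes the 18 across.

9, 5, 3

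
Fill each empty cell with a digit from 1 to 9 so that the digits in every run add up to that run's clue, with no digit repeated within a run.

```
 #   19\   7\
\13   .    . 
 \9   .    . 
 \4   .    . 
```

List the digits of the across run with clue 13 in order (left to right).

9 4

4 in 2 cells must be {1,3}; 7 in 3 cells must be {1,2,4}.
The 13 across and the 7 down share only 4, so R1C2 = 4.
The 4 across and the 19 down share only 3, so R3C1 = 3.
R3C2 = 4 − 3 = 1 completes the 4 across.
R1C1 = 13 − 4 = 9 completes the 13 across.
R2C1 = 19 − 12 = 7 completes the 19 down.
R2C2 = 9 − 7 = 2 completes the 9 across.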